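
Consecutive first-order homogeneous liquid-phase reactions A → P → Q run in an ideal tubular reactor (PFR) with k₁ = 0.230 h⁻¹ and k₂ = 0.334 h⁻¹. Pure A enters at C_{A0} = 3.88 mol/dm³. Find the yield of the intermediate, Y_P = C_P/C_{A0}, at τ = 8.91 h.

0.172

For first-order series with pure A initially, C_P(τ) = k₁C_{A0}/(k₂−k₁)·(e^(−k₁τ) − e^(−k₂τ)).
e^(−k₁τ) = e^(−0.230×8.91) = e^(−2.049) = 0.1288; e^(−k₂τ) = e^(−2.976) = 0.05100.
C_P = 0.230×3.88/(0.334−0.230) × (0.1288−0.05100) = 8.581×0.07783 = 0.6678 mol/dm³.
Y_P = C_P/C_{A0} = 0.6678/3.88 = 0.172.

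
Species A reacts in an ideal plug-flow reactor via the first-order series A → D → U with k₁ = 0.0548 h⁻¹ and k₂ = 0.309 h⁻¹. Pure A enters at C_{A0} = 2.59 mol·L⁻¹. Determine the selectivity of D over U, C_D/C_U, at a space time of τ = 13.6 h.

For first-order series with pure A initially, C_D(τ) = k₁C_{A0}/(k₂−k₁)·(e^(−k₁τ) − e^(−k₂τ)).
e^(−k₁τ) = e^(−0.0548×13.6) = e^(−0.7453) = 0.4746; e^(−k₂τ) = e^(−4.202) = 0.01496.
C_D = 0.0548×2.59/(0.309−0.0548) × (0.4746−0.01496) = 0.5583×0.4596 = 0.2566 mol·L⁻¹.
C_A = C_{A0}e^(−k₁τ) = 1.229 mol·L⁻¹, so C_U = C_{A0}−C_A−C_D = 1.104 mol·L⁻¹; C_D/C_U = 0.232.

0.232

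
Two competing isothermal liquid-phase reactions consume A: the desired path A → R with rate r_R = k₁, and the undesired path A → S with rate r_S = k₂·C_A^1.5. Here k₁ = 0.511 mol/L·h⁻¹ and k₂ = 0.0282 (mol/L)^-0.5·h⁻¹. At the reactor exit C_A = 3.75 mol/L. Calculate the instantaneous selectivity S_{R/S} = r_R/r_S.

S_{R/S} = r_R/r_S = (k₁)/(k₂·C_A^1.5) = (k₁/k₂)·C_A^-1.5.
= (0.511) / (0.0282×3.750^1.5) = 0.5110/0.2048 = 2.50.
The undesired path is higher order in A, so low C_A (CSTR or dilute feed) favours R.

2.50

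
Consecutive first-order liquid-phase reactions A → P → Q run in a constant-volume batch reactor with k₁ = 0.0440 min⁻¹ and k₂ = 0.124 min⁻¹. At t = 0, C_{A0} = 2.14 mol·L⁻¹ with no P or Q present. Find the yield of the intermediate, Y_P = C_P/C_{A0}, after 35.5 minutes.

0.109

The intermediate concentration in a first-order A→B→C sequence is C_P = k₁C_{A0}(e^(−k₁t) − e^(−k₂t))/(k₂−k₁).
e^(−k₁t) = e^(−0.0440×35.5) = e^(−1.562) = 0.2097; e^(−k₂t) = e^(−4.402) = 0.01225.
C_P = 0.0440×2.14/(0.124−0.0440) × (0.2097−0.01225) = 1.177×0.1975 = 0.2324 mol·L⁻¹.
Y_P = C_P/C_{A0} = 0.2324/2.14 = 0.109.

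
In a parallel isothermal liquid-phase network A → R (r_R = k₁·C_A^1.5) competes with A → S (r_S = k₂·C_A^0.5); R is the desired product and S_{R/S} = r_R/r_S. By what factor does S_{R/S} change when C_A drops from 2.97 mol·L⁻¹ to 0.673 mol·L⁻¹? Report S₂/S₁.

0.227

S_{R/S} = (k₁/k₂)·C_A, so S₂/S₁ = (C_{A,2}/C_{A,1}).
= 0.673/2.97 = 0.227.
Selectivity toward R falls as C_A falls — high-concentration operation is favoured.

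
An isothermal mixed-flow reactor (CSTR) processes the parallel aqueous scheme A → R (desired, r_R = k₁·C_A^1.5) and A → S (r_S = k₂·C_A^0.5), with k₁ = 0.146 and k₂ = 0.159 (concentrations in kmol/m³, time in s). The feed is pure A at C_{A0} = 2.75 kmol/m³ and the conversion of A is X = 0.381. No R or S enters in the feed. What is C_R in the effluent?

0.639 kmol/m³

Exit C_A = C_{A0}(1−X) = 2.75×0.619 = 1.702 kmol/m³.
A CSTR operates uniformly at the exit composition, giving r_R = 0.3243 and r_S = 0.2074 (each k·C_A^n at C_A = 1.702).
Fraction of consumed A going to R: r_R/(r_R+r_S) = 0.6098.
C_R = 0.6098·C_{A0}·X = 0.6098×2.75×0.381 = 0.639 kmol/m³.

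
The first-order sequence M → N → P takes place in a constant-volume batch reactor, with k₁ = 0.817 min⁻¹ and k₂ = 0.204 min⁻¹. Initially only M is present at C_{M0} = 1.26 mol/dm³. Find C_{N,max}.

0.794 mol/dm³

Evaluating C_N at t_opt = ln(k₂/k₁)/(k₂−k₁) gives C_{N,max}/C_{M0} = (k₁/k₂)^[k₂/(k₂−k₁)].
= (0.817/0.204)^(0.204/(0.204−0.817)) = (4.005)^(-0.3328) = 0.6302.
C_{N,max} = 0.6302×1.26 = 0.794 mol/dm³.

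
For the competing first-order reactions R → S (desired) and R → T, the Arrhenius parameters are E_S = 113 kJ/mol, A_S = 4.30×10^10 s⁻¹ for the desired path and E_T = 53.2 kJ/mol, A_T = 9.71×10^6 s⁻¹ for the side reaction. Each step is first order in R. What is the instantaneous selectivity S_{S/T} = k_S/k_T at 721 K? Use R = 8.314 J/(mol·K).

k_S/k_T = (A_S/A_T)·exp[−(E_S−E_T)/(RT)] = (A_S/A_T)·exp[(E_T−E_S)/(RT)].
(E_T−E_S)/(RT) = (53.2−113)×10³/(8.314×721) = -59800/5994 = -9.976.
k_S/k_T = (4.30×10^10/9.71×10^6)·exp(-9.976) = 4428 × 4.650×10^-5 = 0.206.
Since E_S > E_T, raising the temperature improves selectivity toward S.

0.206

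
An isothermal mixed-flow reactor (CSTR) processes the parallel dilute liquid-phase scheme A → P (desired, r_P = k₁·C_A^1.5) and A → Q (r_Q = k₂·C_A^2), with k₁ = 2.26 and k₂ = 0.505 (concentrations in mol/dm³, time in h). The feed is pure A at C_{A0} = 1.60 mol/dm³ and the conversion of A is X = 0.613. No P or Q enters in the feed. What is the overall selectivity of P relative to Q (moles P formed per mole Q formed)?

Exit C_A = C_{A0}(1−X) = 1.60×0.387 = 0.6192 mol/dm³.
A CSTR operates uniformly at the exit composition, giving r_P = 1.101 and r_Q = 0.1936 (each k·C_A^n at C_A = 0.6192).
Overall selectivity = C_P/C_Q = r_Pτ/(r_Qτ) = r_P/r_Q = 5.69.

5.69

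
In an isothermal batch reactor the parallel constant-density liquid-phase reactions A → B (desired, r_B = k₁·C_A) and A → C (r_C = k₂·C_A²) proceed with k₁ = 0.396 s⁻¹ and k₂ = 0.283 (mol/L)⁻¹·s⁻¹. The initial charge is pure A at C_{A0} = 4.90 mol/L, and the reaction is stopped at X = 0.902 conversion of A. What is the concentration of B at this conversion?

1.69 mol/L

C_A = C_{A0}(1−X) = 0.4802 mol/L.
Along a PFR/batch, dC_B/dC_A = −r_B/(r_B+r_C) = −k₁/(k₁+k₂·C_A).
Integrating from C_{A0} to C_A: C_B = (0.396/0.283)·ln[(0.396+0.283·4.90)/(0.396+0.283·0.480)] = 1.399·ln(1.783/0.5319) = 1.692 mol/L.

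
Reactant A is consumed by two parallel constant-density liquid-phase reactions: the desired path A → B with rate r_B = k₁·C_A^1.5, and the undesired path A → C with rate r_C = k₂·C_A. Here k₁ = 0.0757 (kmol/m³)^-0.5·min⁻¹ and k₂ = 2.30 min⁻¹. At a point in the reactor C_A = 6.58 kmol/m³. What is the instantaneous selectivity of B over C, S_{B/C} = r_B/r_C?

S_{B/C} = r_B/r_C = (k₁·C_A^1.5)/(k₂·C_A) = (k₁/k₂)·C_A^0.5.
= (0.0757×6.580^1.5) / (2.30×6.580) = 1.278/15.13 = 0.0844.
Since the desired path is higher order in A, keeping C_A high (PFR or concentrated feed) favours B.

0.0844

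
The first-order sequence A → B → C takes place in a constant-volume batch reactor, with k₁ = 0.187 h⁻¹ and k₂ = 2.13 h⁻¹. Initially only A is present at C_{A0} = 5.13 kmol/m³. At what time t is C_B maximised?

The intermediate peaks when r₁ = r₂, i.e. k₁e^(−k₁t) = k₂e^(−k₂t), giving t_opt = ln(k₂/k₁)/(k₂−k₁).
= ln(2.13/0.187)/(2.13−0.187) = ln(11.39)/1.943 = 2.433/1.943 = 1.25 h.

1.25 h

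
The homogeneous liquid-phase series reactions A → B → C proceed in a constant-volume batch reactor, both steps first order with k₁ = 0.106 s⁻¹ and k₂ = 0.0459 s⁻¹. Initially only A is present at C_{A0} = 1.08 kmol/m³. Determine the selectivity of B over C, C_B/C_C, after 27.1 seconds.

0.764

For first-order series with pure A initially, C_B(t) = k₁C_{A0}/(k₂−k₁)·(e^(−k₁t) − e^(−k₂t)).
e^(−k₁t) = e^(−0.106×27.1) = e^(−2.873) = 0.05655; e^(−k₂t) = e^(−1.244) = 0.2883.
C_B = 0.106×1.08/(0.0459−0.106) × (0.05655−0.2883) = (-1.905)×(-0.2317) = 0.4414 kmol/m³.
C_A = C_{A0}e^(−k₁t) = 0.06108 kmol/m³, so C_C = C_{A0}−C_A−C_B = 0.5776 kmol/m³; C_B/C_C = 0.764.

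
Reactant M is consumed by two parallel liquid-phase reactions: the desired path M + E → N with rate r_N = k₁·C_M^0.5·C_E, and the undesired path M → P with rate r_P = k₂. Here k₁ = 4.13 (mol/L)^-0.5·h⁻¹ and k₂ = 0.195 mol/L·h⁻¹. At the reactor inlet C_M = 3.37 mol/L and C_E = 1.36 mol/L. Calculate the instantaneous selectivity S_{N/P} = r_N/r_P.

52.9

S_{N/P} = r_N/r_P = (k₁·C_M^0.5·C_E)/(k₂) = (k₁/k₂)·C_M^0.5·C_E.
= (4.13×3.370^0.5×1.360) / (0.195) = 10.31/0.1950 = 52.9.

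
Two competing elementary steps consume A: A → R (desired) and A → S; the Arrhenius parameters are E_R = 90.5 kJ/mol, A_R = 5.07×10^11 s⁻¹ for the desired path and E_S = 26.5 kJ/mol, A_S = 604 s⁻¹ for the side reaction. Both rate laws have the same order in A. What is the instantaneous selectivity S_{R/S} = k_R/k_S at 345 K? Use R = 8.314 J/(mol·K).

0.171

Since both paths have the same order in A, the concentration cancels and S_{R/S} = k_R/k_S = (A_R/A_S)·exp[(E_S−E_R)/(RT)].
(E_S−E_R)/(RT) = (26.5−90.5)×10³/(8.314×345) = -64000/2868 = -22.31.
k_R/k_S = (5.07×10^11/604)·exp(-22.31) = 8.394×10^8 × 2.041×10^-10 = 0.171.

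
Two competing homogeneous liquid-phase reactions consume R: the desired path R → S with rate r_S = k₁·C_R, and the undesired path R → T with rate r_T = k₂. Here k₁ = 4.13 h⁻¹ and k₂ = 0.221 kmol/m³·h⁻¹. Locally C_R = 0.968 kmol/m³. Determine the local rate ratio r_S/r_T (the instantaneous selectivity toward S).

18.1

S_{S/T} = r_S/r_T = (k₁·C_R)/(k₂) = (k₁/k₂)·C_R.
= (4.13×0.9680) / (0.221) = 3.998/0.2210 = 18.1.
Since the desired path is higher order in R, keeping C_R high (PFR or concentrated feed) favours S.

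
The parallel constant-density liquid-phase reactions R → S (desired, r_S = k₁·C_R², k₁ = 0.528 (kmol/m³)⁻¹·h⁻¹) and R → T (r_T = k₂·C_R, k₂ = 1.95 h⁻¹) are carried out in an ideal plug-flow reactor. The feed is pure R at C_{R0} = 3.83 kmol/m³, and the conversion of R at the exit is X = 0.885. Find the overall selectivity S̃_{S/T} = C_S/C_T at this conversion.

C_R = C_{R0}(1−X) = 0.4404 kmol/m³.
Along a PFR/batch, dC_T/dC_R = −r_T/(r_S+r_T) = −k₂/(k₂+k₁·C_R).
Integrating from C_{R0} to C_R: C_T = (1.95/0.528)·ln[(1.95+0.528·3.83)/(1.95+0.528·0.440)] = 3.693·ln(3.972/2.183) = 2.212 kmol/m³.
Then C_S = (C_{R0}−C_R) − C_T = 3.390 − 2.212 = 1.178 kmol/m³.
S̃_{S/T} = C_S/C_T = 1.178/2.212 = 0.533.

0.533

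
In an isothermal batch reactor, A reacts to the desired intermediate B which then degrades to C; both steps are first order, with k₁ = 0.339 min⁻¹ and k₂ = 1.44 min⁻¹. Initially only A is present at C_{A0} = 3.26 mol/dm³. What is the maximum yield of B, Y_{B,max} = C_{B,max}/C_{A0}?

At the optimum, C_{B,max}/C_{A0} = (k₁/k₂)^[k₂/(k₂−k₁)].
= (0.339/1.44)^(1.44/(1.44−0.339)) = (0.2354)^(1.308) = 0.1508.

0.151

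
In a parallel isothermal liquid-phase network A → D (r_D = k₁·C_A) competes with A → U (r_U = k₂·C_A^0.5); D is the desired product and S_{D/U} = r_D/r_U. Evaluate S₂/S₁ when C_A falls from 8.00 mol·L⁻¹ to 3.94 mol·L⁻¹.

0.702

S_{D/U} = (k₁/k₂)·C_A^0.5, so S₂/S₁ = (C_{A,2}/C_{A,1})^0.5.
= (3.94/8.00)^0.5 = (0.4925)^0.5 = 0.702.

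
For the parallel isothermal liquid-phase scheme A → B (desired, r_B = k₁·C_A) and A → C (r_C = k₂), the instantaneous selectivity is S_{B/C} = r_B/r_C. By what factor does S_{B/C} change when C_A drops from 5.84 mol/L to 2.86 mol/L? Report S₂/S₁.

0.490

S_{B/C} = (k₁/k₂)·C_A, so S₂/S₁ = (C_{A,2}/C_{A,1}).
= 2.86/5.84 = 0.490.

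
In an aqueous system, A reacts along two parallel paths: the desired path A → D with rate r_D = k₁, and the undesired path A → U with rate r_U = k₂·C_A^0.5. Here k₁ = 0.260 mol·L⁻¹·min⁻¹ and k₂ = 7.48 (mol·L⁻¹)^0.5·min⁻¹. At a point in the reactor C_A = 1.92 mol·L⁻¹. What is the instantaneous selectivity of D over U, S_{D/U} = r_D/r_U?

S_{D/U} = r_D/r_U = (k₁)/(k₂·C_A^0.5) = (k₁/k₂)·C_A^-0.5.
= (0.260) / (7.48×1.920^0.5) = 0.2600/10.36 = 0.0251.

0.0251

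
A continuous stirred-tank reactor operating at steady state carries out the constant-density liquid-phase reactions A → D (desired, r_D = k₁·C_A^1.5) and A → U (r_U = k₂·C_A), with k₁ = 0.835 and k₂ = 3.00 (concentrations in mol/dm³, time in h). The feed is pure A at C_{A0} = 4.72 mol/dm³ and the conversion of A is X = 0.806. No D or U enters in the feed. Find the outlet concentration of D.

Exit C_A = C_{A0}(1−X) = 4.72×0.194 = 0.9157 mol/dm³.
A CSTR operates uniformly at the exit composition, giving r_D = 0.7316 and r_U = 2.747 (each k·C_A^n at C_A = 0.9157).
Fraction of consumed A going to D: r_D/(r_D+r_U) = 0.2103.
C_D = 0.2103·C_{A0}·X = 0.2103×4.72×0.806 = 0.800 mol/dm³.

0.800 mol/dm³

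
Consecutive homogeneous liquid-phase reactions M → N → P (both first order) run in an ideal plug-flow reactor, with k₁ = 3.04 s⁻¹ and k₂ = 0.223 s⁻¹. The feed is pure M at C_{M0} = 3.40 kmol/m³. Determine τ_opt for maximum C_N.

Setting dC_N/dτ = 0 gives τ_opt = ln(k₂/k₁)/(k₂−k₁).
= ln(0.223/3.04)/(0.223−3.04) = ln(0.07336)/-2.817 = -2.612/-2.817 = 0.927 s.

0.927 s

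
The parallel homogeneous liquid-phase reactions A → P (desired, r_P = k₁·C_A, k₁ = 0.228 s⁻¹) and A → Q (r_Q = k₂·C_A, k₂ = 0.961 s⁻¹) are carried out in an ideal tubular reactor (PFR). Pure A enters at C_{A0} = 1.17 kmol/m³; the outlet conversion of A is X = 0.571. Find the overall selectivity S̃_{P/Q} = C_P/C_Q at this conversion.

C_A = C_{A0}(1−X) = 0.5019 kmol/m³.
Both paths are first order in A, so the instantaneous fraction to P is constant: dC_P/d(−C_A) = k₁/(k₁+k₂) = 0.1918.
C_P = 0.1918·(C_{A0}−C_A) = 0.1918×0.6681 = 0.128 kmol/m³.
C_Q = (C_{A0}−C_A)−C_P = 0.5400 kmol/m³; S̃_{P/Q} = 0.1281/0.5400 = 0.237.

0.237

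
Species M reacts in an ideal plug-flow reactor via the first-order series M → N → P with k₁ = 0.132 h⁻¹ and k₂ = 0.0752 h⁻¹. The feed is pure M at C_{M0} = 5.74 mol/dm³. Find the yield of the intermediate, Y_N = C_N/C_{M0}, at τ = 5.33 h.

Solving the coupled first-order balances gives C_N(τ) = [k₁/(k₂−k₁)]·C_{M0}·(e^(−k₁τ) − e^(−k₂τ)).
e^(−k₁τ) = e^(−0.132×5.33) = e^(−0.7036) = 0.4948; e^(−k₂τ) = e^(−0.4008) = 0.6698.
C_N = 0.132×5.74/(0.0752−0.132) × (0.4948−0.6698) = (-13.34)×(-0.1750) = 2.334 mol/dm³.
Y_N = C_N/C_{M0} = 2.334/5.74 = 0.407.

0.407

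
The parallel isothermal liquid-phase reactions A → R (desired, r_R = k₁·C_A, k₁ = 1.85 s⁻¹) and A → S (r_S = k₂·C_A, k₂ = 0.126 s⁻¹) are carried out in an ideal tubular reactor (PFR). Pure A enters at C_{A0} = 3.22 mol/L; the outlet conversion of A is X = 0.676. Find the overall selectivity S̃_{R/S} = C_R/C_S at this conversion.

C_A = C_{A0}(1−X) = 1.043 mol/L.
Both paths are first order in A, so the instantaneous fraction to R is constant: dC_R/d(−C_A) = k₁/(k₁+k₂) = 0.9362.
C_R = 0.9362·(C_{A0}−C_A) = 0.9362×2.177 = 2.04 mol/L.
C_S = (C_{A0}−C_A)−C_R = 0.1388 mol/L; S̃_{R/S} = 2.038/0.1388 = 14.7.

14.7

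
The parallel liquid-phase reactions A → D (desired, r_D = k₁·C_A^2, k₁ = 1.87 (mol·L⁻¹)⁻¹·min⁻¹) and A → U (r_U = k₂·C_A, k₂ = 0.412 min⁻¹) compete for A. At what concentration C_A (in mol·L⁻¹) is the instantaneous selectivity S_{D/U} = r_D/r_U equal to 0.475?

S_{D/U} = (k₁/k₂)·C_A ⇒ C_A = S·k₂/k₁.
= 0.475×0.412/1.87 = 0.105 mol·L⁻¹.

0.105 mol·L⁻¹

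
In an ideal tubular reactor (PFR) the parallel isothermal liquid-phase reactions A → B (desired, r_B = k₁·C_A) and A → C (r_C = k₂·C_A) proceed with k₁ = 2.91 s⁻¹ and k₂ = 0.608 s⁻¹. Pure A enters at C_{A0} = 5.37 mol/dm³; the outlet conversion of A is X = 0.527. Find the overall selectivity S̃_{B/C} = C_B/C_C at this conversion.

C_A = C_{A0}(1−X) = 2.540 mol/dm³.
Both paths are first order in A, so the instantaneous fraction to B is constant: dC_B/d(−C_A) = k₁/(k₁+k₂) = 0.8272.
C_B = 0.8272·(C_{A0}−C_A) = 0.8272×2.830 = 2.34 mol/dm³.
C_C = (C_{A0}−C_A)−C_B = 0.4891 mol/dm³; S̃_{B/C} = 2.341/0.4891 = 4.79.

4.79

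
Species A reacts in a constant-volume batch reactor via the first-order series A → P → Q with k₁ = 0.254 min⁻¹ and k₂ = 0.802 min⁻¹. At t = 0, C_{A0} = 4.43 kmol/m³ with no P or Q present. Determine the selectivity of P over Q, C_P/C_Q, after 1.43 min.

Solving the coupled first-order balances gives C_P(t) = [k₁/(k₂−k₁)]·C_{A0}·(e^(−k₁t) − e^(−k₂t)).
e^(−k₁t) = e^(−0.254×1.43) = e^(−0.3632) = 0.6954; e^(−k₂t) = e^(−1.147) = 0.3176.
C_P = 0.254×4.43/(0.802−0.254) × (0.6954−0.3176) = 2.053×0.3778 = 0.7757 kmol/m³.
C_A = C_{A0}e^(−k₁t) = 3.081 kmol/m³, so C_Q = C_{A0}−C_A−C_P = 0.5735 kmol/m³; C_P/C_Q = 1.35.

1.35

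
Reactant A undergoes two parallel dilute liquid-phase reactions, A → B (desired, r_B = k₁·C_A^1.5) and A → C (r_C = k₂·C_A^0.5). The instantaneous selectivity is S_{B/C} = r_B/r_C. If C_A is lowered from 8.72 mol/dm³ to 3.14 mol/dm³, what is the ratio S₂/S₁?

S_{B/C} = (k₁/k₂)·C_A, so S₂/S₁ = (C_{A,2}/C_{A,1}).
= 3.14/8.72 = 0.360.

0.360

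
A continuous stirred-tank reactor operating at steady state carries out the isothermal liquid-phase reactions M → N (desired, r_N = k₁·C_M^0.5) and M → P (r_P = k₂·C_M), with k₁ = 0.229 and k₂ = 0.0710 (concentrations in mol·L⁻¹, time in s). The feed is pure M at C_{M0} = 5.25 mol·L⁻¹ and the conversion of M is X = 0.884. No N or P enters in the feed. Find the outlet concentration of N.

3.74 mol·L⁻¹

Exit C_M = C_{M0}(1−X) = 5.25×0.116 = 0.6090 mol·L⁻¹.
In a CSTR the entire volume is at exit conditions, so r_N = 0.229×0.6090^0.5 = 0.1787 and r_P = 0.0710×0.6090 = 0.04324.
Fraction of consumed M going to N: r_N/(r_N+r_P) = 0.8052.
C_N = 0.8052·C_{M0}·X = 0.8052×5.25×0.884 = 3.74 mol·L⁻¹.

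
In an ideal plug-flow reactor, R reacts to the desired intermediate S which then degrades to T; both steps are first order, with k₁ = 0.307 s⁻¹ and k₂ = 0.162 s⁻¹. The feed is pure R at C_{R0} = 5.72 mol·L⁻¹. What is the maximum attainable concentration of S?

At the optimum, C_{S,max}/C_{R0} = (k₁/k₂)^[k₂/(k₂−k₁)].
= (0.307/0.162)^(0.162/(0.162−0.307)) = (1.895)^(-1.117) = 0.4896.
C_{S,max} = 0.4896×5.72 = 2.80 mol·L⁻¹.

2.80 mol·L⁻¹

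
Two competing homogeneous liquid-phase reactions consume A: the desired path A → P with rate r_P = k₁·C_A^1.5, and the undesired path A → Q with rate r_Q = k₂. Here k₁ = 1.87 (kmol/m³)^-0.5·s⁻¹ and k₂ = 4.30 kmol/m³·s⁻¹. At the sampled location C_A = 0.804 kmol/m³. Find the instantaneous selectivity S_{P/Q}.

S_{P/Q} = r_P/r_Q = (k₁·C_A^1.5)/(k₂) = (k₁/k₂)·C_A^1.5.
= (1.87×0.8040^1.5) / (4.30) = 1.348/4.300 = 0.314.
Since the desired path is higher order in A, keeping C_A high (PFR or concentrated feed) favours P.

0.314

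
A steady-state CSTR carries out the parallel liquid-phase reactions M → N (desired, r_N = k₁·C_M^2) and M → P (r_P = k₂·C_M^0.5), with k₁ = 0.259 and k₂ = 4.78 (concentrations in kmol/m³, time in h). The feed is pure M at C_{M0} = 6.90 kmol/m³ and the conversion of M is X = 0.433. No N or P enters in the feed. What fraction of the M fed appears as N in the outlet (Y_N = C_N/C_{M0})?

0.128

Exit C_M = C_{M0}(1−X) = 6.90×0.567 = 3.912 kmol/m³.
Rates in a CSTR are evaluated at the outlet concentration: r_N = 0.259×3.912^2 = 3.964, r_P = 4.78×3.912^0.5 = 9.455.
Fraction of consumed M going to N: r_N/(r_N+r_P) = 0.2954.
C_N = 0.2954·C_{M0}·X = 0.2954×6.90×0.433 = 0.883 kmol/m³; Y_N = C_N/C_{M0} = 0.128.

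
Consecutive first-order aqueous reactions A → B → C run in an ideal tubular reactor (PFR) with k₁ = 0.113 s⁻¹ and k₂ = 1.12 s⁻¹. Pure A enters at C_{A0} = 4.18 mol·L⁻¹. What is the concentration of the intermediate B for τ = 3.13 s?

For first-order series with pure A initially, C_B(τ) = k₁C_{A0}/(k₂−k₁)·(e^(−k₁τ) − e^(−k₂τ)).
e^(−k₁τ) = e^(−0.113×3.13) = e^(−0.3537) = 0.7021; e^(−k₂τ) = e^(−3.506) = 0.03003.
C_B = 0.113×4.18/(1.12−0.113) × (0.7021−0.03003) = 0.4691×0.6721 = 0.3152 mol·L⁻¹.

0.315 mol·L⁻¹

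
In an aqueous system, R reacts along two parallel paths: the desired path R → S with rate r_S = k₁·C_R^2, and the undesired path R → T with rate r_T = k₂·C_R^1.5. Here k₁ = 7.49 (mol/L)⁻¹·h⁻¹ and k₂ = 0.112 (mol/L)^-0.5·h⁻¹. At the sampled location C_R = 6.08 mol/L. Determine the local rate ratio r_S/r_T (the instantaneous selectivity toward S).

165

S_{S/T} = r_S/r_T = (k₁·C_R^2)/(k₂·C_R^1.5) = (k₁/k₂)·C_R^0.5.
= (7.49×6.080^2) / (0.112×6.080^1.5) = 276.9/1.679 = 165.
Since the desired path is higher order in R, keeping C_R high (PFR or concentrated feed) favours S.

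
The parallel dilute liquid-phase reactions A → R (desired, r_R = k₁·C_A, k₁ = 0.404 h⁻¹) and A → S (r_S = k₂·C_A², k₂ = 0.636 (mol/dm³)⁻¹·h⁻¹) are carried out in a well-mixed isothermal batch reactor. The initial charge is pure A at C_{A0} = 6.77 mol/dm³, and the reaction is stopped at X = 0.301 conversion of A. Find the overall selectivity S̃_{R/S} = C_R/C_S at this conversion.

0.112

C_A = C_{A0}(1−X) = 4.732 mol/dm³.
Along a PFR/batch, dC_R/dC_A = −r_R/(r_R+r_S) = −k₁/(k₁+k₂·C_A).
Integrating from C_{A0} to C_A: C_R = (0.404/0.636)·ln[(0.404+0.636·6.77)/(0.404+0.636·4.73)] = 0.6352·ln(4.710/3.414) = 0.2044 mol/dm³.
C_S = (C_{A0}−C_A)−C_R = 1.833 mol/dm³; S̃_{R/S} = 0.2044/1.833 = 0.112.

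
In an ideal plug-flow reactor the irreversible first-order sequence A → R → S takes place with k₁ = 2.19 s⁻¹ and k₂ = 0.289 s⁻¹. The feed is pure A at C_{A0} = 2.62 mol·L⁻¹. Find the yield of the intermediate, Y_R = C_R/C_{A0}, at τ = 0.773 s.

For first-order series with pure A initially, C_R(τ) = k₁C_{A0}/(k₂−k₁)·(e^(−k₁τ) − e^(−k₂τ)).
e^(−k₁τ) = e^(−2.19×0.773) = e^(−1.693) = 0.1840; e^(−k₂τ) = e^(−0.2234) = 0.7998.
C_R = 2.19×2.62/(0.289−2.19) × (0.1840−0.7998) = (-3.018)×(-0.6158) = 1.859 mol·L⁻¹.
Y_R = C_R/C_{A0} = 1.859/2.62 = 0.709.

0.709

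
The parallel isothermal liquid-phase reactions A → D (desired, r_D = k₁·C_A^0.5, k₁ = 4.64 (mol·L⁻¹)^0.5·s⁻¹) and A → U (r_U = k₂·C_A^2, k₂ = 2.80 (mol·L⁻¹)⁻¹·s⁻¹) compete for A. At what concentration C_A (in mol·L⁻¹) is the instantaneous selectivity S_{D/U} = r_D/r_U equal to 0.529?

S_{D/U} = (k₁/k₂)·C_A^-1.5 ⇒ C_A = (S·k₂/k₁)^(1/(-1.5)).
= (0.529×2.80/4.64)^(-0.6667) = (0.3192)^(-0.6667) = 2.14 mol·L⁻¹.

2.14 mol·L⁻¹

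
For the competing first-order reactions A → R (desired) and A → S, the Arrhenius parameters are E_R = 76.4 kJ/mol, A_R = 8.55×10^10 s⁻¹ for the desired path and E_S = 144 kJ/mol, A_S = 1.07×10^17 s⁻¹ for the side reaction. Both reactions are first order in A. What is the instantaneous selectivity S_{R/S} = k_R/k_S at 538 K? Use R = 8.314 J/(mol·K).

2.93

Since both paths have the same order in A, the concentration cancels and S_{R/S} = k_R/k_S = (A_R/A_S)·exp[(E_S−E_R)/(RT)].
(E_S−E_R)/(RT) = (144−76.4)×10³/(8.314×538) = 67600/4473 = 15.11.
k_R/k_S = (8.55×10^10/1.07×10^17)·exp(15.11) = 7.991×10^-7 × 3.661×10^6 = 2.93.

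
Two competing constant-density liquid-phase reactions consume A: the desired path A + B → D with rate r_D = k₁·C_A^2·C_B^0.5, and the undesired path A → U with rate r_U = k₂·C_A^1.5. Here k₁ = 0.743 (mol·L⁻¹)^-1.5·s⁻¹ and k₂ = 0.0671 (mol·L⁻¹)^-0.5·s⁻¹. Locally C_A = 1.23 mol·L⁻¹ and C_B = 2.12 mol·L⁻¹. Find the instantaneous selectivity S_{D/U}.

17.9

S_{D/U} = r_D/r_U = (k₁·C_A^2·C_B^0.5)/(k₂·C_A^1.5) = (k₁/k₂)·C_A^0.5·C_B^0.5.
= (0.743×1.230^2×2.120^0.5) / (0.0671×1.230^1.5) = 1.637/0.09153 = 17.9.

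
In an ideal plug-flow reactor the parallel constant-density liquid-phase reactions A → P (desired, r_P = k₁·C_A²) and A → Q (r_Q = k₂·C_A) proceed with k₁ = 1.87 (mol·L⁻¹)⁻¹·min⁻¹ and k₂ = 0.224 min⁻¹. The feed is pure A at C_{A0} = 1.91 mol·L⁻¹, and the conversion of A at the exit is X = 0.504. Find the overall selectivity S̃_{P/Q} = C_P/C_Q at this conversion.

C_A = C_{A0}(1−X) = 0.9474 mol·L⁻¹.
Along a PFR/batch, dC_Q/dC_A = −r_Q/(r_P+r_Q) = −k₂/(k₂+k₁·C_A).
Integrating from C_{A0} to C_A: C_Q = (0.224/1.87)·ln[(0.224+1.87·1.91)/(0.224+1.87·0.947)] = 0.1198·ln(3.796/1.996) = 0.07702 mol·L⁻¹.
Then C_P = (C_{A0}−C_A) − C_Q = 0.9626 − 0.07702 = 0.8856 mol·L⁻¹.
S̃_{P/Q} = C_P/C_Q = 0.8856/0.07702 = 11.5.

11.5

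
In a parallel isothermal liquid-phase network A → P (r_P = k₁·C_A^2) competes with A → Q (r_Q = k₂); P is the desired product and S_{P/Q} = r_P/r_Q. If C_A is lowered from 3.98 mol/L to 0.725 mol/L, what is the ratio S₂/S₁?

0.0332

S_{P/Q} = (k₁/k₂)·C_A^2, so S₂/S₁ = (C_{A,2}/C_{A,1})^2.
= (0.725/3.98)^2 = (0.1822)^2 = 0.0332.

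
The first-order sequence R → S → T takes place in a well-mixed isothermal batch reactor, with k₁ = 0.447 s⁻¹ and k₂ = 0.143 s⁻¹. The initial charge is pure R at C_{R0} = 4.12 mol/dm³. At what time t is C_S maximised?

3.75 s

The intermediate peaks when r₁ = r₂, i.e. k₁e^(−k₁t) = k₂e^(−k₂t), giving t_opt = ln(k₂/k₁)/(k₂−k₁).
= ln(0.143/0.447)/(0.143−0.447) = ln(0.3199)/-0.3040 = -1.140/-0.3040 = 3.75 s.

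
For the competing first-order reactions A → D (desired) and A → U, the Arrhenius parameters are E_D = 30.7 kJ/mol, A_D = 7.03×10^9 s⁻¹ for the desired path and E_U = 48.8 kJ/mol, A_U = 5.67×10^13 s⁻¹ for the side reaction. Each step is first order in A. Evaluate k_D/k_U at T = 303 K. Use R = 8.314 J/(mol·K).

Since both paths have the same order in A, the concentration cancels and S_{D/U} = k_D/k_U = (A_D/A_U)·exp[(E_U−E_D)/(RT)].
(E_U−E_D)/(RT) = (48.8−30.7)×10³/(8.314×303) = 18100/2519 = 7.185.
k_D/k_U = (7.03×10^9/5.67×10^13)·exp(7.185) = 1.240×10^-4 × 1319 = 0.164.

0.164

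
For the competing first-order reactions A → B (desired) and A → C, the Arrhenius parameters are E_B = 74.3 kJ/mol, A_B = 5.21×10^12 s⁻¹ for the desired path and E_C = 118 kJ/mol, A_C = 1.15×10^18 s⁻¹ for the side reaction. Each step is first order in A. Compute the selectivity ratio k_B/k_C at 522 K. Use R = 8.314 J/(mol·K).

k_B/k_C = (A_B/A_C)·exp[−(E_B−E_C)/(RT)] = (A_B/A_C)·exp[(E_C−E_B)/(RT)].
(E_C−E_B)/(RT) = (118−74.3)×10³/(8.314×522) = 43700/4340 = 10.07.
k_B/k_C = (5.21×10^12/1.15×10^18)·exp(10.07) = 4.530×10^-6 × 23608 = 0.107.
Since E_B < E_C, lowering the temperature improves selectivity toward B.

0.107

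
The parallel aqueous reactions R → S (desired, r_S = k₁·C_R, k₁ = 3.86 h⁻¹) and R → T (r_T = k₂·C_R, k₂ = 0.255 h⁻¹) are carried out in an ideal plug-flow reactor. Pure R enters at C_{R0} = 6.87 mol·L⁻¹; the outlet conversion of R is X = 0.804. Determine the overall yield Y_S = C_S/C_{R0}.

C_R = C_{R0}(1−X) = 1.347 mol·L⁻¹.
Both paths are first order in R, so the instantaneous fraction to S is constant: dC_S/d(−C_R) = k₁/(k₁+k₂) = 0.9380.
C_S = 0.9380·(C_{R0}−C_R) = 0.9380×5.523 = 5.18 mol·L⁻¹.
Y_S = C_S/C_{R0} = 5.181/6.87 = 0.754.

0.754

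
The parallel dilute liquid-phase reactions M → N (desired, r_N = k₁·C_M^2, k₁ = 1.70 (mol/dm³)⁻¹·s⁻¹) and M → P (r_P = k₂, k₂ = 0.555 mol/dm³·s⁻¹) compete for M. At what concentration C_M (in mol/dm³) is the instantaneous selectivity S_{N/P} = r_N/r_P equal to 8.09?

1.63 mol/dm³

S_{N/P} = (k₁/k₂)·C_M^2 ⇒ C_M = (S·k₂/k₁)^(0.5).
= (8.09×0.555/1.70)^(0.5) = (2.641)^(0.5) = 1.63 mol/dm³.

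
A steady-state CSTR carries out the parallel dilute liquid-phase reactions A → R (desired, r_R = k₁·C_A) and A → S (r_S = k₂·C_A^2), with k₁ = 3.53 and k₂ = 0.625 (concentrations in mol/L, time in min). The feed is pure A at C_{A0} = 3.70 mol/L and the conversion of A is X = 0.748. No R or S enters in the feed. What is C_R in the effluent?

Exit C_A = C_{A0}(1−X) = 3.70×0.252 = 0.9324 mol/L.
A CSTR operates uniformly at the exit composition, giving r_R = 3.291 and r_S = 0.5434 (each k·C_A^n at C_A = 0.9324).
Fraction of consumed A going to R: r_R/(r_R+r_S) = 0.8583.
C_R = 0.8583·C_{A0}·X = 0.8583×3.70×0.748 = 2.38 mol/L.

2.38 mol/L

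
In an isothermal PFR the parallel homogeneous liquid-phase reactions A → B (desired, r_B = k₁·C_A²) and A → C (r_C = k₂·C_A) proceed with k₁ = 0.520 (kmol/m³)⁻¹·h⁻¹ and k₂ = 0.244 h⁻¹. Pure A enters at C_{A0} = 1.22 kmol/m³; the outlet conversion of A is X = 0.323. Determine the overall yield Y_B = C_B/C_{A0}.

C_A = C_{A0}(1−X) = 0.8259 kmol/m³.
Along a PFR/batch, dC_C/dC_A = −r_C/(r_B+r_C) = −k₂/(k₂+k₁·C_A).
Integrating from C_{A0} to C_A: C_C = (0.244/0.520)·ln[(0.244+0.520·1.22)/(0.244+0.520·0.826)] = 0.4692·ln(0.8784/0.6735) = 0.1246 kmol/m³.
Then C_B = (C_{A0}−C_A) − C_C = 0.3941 − 0.1246 = 0.2694 kmol/m³.
Y_B = C_B/C_{A0} = 0.2694/1.22 = 0.221.

0.221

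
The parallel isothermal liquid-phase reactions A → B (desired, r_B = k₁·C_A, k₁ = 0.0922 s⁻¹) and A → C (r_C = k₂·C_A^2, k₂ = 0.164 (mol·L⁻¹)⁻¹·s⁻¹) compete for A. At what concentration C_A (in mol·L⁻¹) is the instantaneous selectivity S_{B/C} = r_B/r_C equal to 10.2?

S_{B/C} = (k₁/k₂)·C_A⁻¹ ⇒ C_A = (S·k₂/k₁)^(-1).
= (10.2×0.164/0.0922)^(-1) = (18.14)^(-1) = 0.0551 mol·L⁻¹.

0.0551 mol·L⁻¹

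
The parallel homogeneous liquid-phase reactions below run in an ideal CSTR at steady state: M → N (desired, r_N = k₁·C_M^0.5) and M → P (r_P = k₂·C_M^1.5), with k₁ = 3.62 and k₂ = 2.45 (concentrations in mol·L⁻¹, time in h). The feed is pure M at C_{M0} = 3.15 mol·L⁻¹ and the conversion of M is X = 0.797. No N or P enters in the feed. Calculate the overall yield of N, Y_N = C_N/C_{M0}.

0.556

Exit C_M = C_{M0}(1−X) = 3.15×0.203 = 0.6394 mol·L⁻¹.
A CSTR operates uniformly at the exit composition, giving r_N = 2.895 and r_P = 1.253 (each k·C_M^n at C_M = 0.6394).
Fraction of consumed M going to N: r_N/(r_N+r_P) = 0.6979.
C_N = 0.6979·C_{M0}·X = 0.6979×3.15×0.797 = 1.75 mol·L⁻¹; Y_N = C_N/C_{M0} = 0.556.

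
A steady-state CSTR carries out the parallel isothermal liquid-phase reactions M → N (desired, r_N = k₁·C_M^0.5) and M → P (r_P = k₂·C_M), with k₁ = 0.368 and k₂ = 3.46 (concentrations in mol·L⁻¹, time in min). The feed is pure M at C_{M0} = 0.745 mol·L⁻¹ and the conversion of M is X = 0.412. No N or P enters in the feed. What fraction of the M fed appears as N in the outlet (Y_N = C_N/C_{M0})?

Exit C_M = C_{M0}(1−X) = 0.745×0.588 = 0.4381 mol·L⁻¹.
Rates in a CSTR are evaluated at the outlet concentration: r_N = 0.368×0.4381^0.5 = 0.2436, r_P = 3.46×0.4381 = 1.516.
Fraction of consumed M going to N: r_N/(r_N+r_P) = 0.1384.
C_N = 0.1384·C_{M0}·X = 0.1384×0.745×0.412 = 0.0425 mol·L⁻¹; Y_N = C_N/C_{M0} = 0.0570.

0.0570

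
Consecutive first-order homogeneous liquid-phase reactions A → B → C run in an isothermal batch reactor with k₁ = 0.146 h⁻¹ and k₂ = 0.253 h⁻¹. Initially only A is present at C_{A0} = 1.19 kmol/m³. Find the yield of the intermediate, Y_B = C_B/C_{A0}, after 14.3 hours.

Solving the coupled first-order balances gives C_B(t) = [k₁/(k₂−k₁)]·C_{A0}·(e^(−k₁t) − e^(−k₂t)).
e^(−k₁t) = e^(−0.146×14.3) = e^(−2.088) = 0.1240; e^(−k₂t) = e^(−3.618) = 0.02684.
C_B = 0.146×1.19/(0.253−0.146) × (0.1240−0.02684) = 1.624×0.09712 = 0.1577 kmol/m³.
Y_B = C_B/C_{A0} = 0.1577/1.19 = 0.133.

0.133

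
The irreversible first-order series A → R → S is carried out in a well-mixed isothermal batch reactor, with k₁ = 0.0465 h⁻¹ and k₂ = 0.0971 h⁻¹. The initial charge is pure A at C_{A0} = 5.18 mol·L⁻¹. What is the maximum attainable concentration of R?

For a first-order series the maximum intermediate yield is C_{R,max}/C_{A0} = (k₁/k₂)^[k₂/(k₂−k₁)].
= (0.0465/0.0971)^(0.0971/(0.0971−0.0465)) = (0.4789)^(1.919) = 0.2434.
C_{R,max} = 0.2434×5.18 = 1.26 mol·L⁻¹.

1.26 mol·L⁻¹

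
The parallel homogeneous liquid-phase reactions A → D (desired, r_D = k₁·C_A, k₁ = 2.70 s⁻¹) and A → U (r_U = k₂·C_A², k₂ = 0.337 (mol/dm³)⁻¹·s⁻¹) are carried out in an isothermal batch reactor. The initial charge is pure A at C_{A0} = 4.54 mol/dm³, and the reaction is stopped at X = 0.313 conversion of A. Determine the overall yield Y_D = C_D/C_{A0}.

C_A = C_{A0}(1−X) = 3.119 mol/dm³.
Along a PFR/batch, dC_D/dC_A = −r_D/(r_D+r_U) = −k₁/(k₁+k₂·C_A).
Integrating from C_{A0} to C_A: C_D = (2.70/0.337)·ln[(2.70+0.337·4.54)/(2.70+0.337·3.12)] = 8.012·ln(4.230/3.751) = 0.9626 mol/dm³.
Y_D = C_D/C_{A0} = 0.9626/4.54 = 0.212.

0.212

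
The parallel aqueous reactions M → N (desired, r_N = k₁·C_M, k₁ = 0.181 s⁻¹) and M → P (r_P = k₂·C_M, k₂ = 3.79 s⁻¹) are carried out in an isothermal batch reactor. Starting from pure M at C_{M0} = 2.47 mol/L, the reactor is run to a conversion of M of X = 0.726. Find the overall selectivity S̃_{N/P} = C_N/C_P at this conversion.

C_M = C_{M0}(1−X) = 0.6768 mol/L.
Both paths are first order in M, so the instantaneous fraction to N is constant: dC_N/d(−C_M) = k₁/(k₁+k₂) = 0.04558.
C_N = 0.04558·(C_{M0}−C_M) = 0.04558×1.793 = 0.0817 mol/L.
C_P = (C_{M0}−C_M)−C_N = 1.711 mol/L; S̃_{N/P} = 0.08174/1.711 = 0.0478.

0.0478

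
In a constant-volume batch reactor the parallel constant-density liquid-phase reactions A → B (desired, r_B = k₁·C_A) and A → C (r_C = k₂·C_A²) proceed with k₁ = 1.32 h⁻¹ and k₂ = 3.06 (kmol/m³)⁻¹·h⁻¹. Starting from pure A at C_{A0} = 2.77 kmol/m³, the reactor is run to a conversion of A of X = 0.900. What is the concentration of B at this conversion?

0.651 kmol/m³

C_A = C_{A0}(1−X) = 0.2770 kmol/m³.
Along a PFR/batch, dC_B/dC_A = −r_B/(r_B+r_C) = −k₁/(k₁+k₂·C_A).
Integrating from C_{A0} to C_A: C_B = (1.32/3.06)·ln[(1.32+3.06·2.77)/(1.32+3.06·0.277)] = 0.4314·ln(9.796/2.168) = 0.6507 kmol/m³.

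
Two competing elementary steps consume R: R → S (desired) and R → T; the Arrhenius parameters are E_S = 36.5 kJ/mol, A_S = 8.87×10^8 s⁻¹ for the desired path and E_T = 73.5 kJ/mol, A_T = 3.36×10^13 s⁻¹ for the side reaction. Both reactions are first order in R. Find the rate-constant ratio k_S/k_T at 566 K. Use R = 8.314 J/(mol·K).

0.0686

Since both paths have the same order in R, the concentration cancels and S_{S/T} = k_S/k_T = (A_S/A_T)·exp[(E_T−E_S)/(RT)].
(E_T−E_S)/(RT) = (73.5−36.5)×10³/(8.314×566) = 37000/4706 = 7.863.
k_S/k_T = (8.87×10^8/3.36×10^13)·exp(7.863) = 2.640×10^-5 × 2599 = 0.0686.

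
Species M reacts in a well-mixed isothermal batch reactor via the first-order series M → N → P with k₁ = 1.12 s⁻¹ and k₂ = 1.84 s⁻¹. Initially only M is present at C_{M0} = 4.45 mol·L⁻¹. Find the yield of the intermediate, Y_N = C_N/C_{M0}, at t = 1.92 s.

For first-order series with pure M initially, C_N(t) = k₁C_{M0}/(k₂−k₁)·(e^(−k₁t) − e^(−k₂t)).
e^(−k₁t) = e^(−1.12×1.92) = e^(−2.150) = 0.1164; e^(−k₂t) = e^(−3.533) = 0.02922.
C_N = 1.12×4.45/(1.84−1.12) × (0.1164−0.02922) = 6.922×0.08721 = 0.6037 mol·L⁻¹.
Y_N = C_N/C_{M0} = 0.6037/4.45 = 0.136.

0.136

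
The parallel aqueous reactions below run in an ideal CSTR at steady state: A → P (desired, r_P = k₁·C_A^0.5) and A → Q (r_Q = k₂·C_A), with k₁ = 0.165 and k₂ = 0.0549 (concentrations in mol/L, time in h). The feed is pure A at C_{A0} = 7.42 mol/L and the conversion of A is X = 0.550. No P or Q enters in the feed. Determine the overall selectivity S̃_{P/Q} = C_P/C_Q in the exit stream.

Exit C_A = C_{A0}(1−X) = 7.42×0.450 = 3.339 mol/L.
Rates in a CSTR are evaluated at the outlet concentration: r_P = 0.165×3.339^0.5 = 0.3015, r_Q = 0.0549×3.339 = 0.1833.
Overall selectivity = C_P/C_Q = r_Pτ/(r_Qτ) = r_P/r_Q = 1.64.

1.64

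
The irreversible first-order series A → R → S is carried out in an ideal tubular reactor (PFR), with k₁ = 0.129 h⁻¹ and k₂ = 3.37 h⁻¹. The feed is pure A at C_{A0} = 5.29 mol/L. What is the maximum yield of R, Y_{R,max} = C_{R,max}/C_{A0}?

For a first-order series the maximum intermediate yield is C_{R,max}/C_{A0} = (k₁/k₂)^[k₂/(k₂−k₁)].
= (0.129/3.37)^(3.37/(3.37−0.129)) = (0.03828)^(1.040) = 0.03362.

0.0336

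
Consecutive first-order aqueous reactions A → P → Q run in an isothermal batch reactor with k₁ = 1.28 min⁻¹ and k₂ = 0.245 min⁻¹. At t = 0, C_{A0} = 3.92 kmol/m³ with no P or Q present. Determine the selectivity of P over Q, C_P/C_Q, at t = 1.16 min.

5.30

For first-order series with pure A initially, C_P(t) = k₁C_{A0}/(k₂−k₁)·(e^(−k₁t) − e^(−k₂t)).
e^(−k₁t) = e^(−1.28×1.16) = e^(−1.485) = 0.2265; e^(−k₂t) = e^(−0.2842) = 0.7526.
C_P = 1.28×3.92/(0.245−1.28) × (0.2265−0.7526) = (-4.848)×(-0.5261) = 2.550 kmol/m³.
C_A = C_{A0}e^(−k₁t) = 0.8881 kmol/m³, so C_Q = C_{A0}−C_A−C_P = 0.4816 kmol/m³; C_P/C_Q = 5.30.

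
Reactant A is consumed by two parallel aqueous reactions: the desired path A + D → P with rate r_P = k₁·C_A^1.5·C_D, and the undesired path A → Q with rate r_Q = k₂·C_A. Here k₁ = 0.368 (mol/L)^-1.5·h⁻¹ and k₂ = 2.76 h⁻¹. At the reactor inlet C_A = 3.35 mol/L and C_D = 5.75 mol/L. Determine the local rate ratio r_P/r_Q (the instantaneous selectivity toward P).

1.40

S_{P/Q} = r_P/r_Q = (k₁·C_A^1.5·C_D)/(k₂·C_A) = (k₁/k₂)·C_A^0.5·C_D.
= (0.368×3.350^1.5×5.750) / (2.76×3.350) = 12.97/9.246 = 1.40.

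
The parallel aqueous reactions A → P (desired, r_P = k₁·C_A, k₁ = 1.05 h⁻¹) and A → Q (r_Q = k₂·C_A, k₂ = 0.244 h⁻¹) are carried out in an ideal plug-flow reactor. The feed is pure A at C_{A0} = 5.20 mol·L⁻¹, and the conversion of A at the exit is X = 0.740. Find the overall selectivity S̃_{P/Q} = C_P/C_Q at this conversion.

4.30

C_A = C_{A0}(1−X) = 1.352 mol·L⁻¹.
Both paths are first order in A, so the instantaneous fraction to P is constant: dC_P/d(−C_A) = k₁/(k₁+k₂) = 0.8114.
C_P = 0.8114·(C_{A0}−C_A) = 0.8114×3.848 = 3.12 mol·L⁻¹.
C_Q = (C_{A0}−C_A)−C_P = 0.7256 mol·L⁻¹; S̃_{P/Q} = 3.122/0.7256 = 4.30.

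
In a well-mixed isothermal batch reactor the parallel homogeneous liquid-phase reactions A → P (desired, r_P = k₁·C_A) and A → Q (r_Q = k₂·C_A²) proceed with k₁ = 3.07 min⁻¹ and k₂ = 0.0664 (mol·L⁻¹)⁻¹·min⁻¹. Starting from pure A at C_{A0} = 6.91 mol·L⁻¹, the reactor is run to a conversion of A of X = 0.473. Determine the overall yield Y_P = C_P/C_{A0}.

0.425

C_A = C_{A0}(1−X) = 3.642 mol·L⁻¹.
Along a PFR/batch, dC_P/dC_A = −r_P/(r_P+r_Q) = −k₁/(k₁+k₂·C_A).
Integrating from C_{A0} to C_A: C_P = (3.07/0.0664)·ln[(3.07+0.0664·6.91)/(3.07+0.0664·3.64)] = 46.23·ln(3.529/3.312) = 2.935 mol·L⁻¹.
Y_P = C_P/C_{A0} = 2.935/6.91 = 0.425.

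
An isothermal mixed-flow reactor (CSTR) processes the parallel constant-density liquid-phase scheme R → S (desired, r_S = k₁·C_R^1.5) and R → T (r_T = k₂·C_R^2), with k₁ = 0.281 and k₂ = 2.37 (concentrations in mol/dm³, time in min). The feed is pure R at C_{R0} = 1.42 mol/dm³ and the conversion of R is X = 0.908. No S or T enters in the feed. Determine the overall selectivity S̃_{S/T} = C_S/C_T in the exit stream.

0.328

Exit C_R = C_{R0}(1−X) = 1.42×0.0920 = 0.1306 mol/dm³.
In a CSTR the entire volume is at exit conditions, so r_S = 0.281×0.1306^1.5 = 0.01327 and r_T = 2.37×0.1306^2 = 0.04045.
Overall selectivity = C_S/C_T = r_Sτ/(r_Tτ) = r_S/r_T = 0.328.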